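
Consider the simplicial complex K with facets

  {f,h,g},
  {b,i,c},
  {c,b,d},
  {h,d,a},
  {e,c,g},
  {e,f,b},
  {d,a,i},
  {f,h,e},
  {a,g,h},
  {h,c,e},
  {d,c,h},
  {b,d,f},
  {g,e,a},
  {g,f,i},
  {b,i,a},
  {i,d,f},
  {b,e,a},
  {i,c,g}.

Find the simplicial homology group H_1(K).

Fix the vertex order a < b < c < d < e < f < g < h < i and write every simplex with vertices in increasing order. Then dim K = 2 and the simplices of K are:

  0-simplices (9): a, b, c, d, e, f, g, h, i
  1-simplices (27): ab, ad, ae, ag, ah, ai, bc, bd, be, bf, bi, cd, ce, cg, ch, ci, df, dh, di, ef, eg, eh, fg, fh, fi, gh, gi
  2-simplices (18): abe, abi, adh, adi, aeg, agh, bcd, bci, bdf, bef, cdh, ceg, ceh, cgi, dfi, efh, fgh, fgi

giving chain groups C_0 ≅ Z^9, C_1 ≅ Z^27, C_2 ≅ Z^18.

Boundary ∂_1: C_1 → C_0 is given by ∂[p,q] = [q] − [p]. For instance
  ∂ah = h − a.
The 9×27 boundary matrix has rank 8 and Smith normal form diag(1,1,1,1,1,1,1,1).

Boundary ∂_2: C_2 → C_1 sends each 2-simplex [p,q,r] to [q,r] − [p,r] + [p,q]. For instance
  ∂ceg = eg − cg + ce,
  ∂bci = ci − bi + bc.
The resulting 27×18 matrix has rank 18, and its Smith normal form has invariant factors (1,1,1,1,1,1,1,1,1,1,1,1,1,1,1,1,1,2).

Computing H_k = (kernel of ∂_k) / (image of ∂_{k+1}):

  H_1: rank ker ∂_1 − rank ∂_2 = (27 − 8) − 18 = 1, and ∂_2 has invariant factor 2 > 1, so H_1 = Z ⊕ Z_2.

H_1 = Z ⊕ Z_2.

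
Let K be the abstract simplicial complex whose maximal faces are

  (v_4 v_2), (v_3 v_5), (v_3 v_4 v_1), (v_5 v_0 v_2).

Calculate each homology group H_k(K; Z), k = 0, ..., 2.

Fix the vertex order v_0 < v_1 < v_2 < v_3 < v_4 < v_5 and write every simplex with vertices in increasing order. Then dim K = 2 and the simplices of K are:

  0-simplices (6): [v_0], [v_1], [v_2], [v_3], [v_4], [v_5]
  1-simplices (8): [v_0,v_2], [v_0,v_5], [v_1,v_3], [v_1,v_4], [v_2,v_4], [v_2,v_5], [v_3,v_4], [v_3,v_5]
  2-simplices (2): [v_0,v_2,v_5], [v_1,v_3,v_4]

so the chain groups are C_0 ≅ Z^6, C_1 ≅ Z^8, C_2 ≅ Z^2.

The boundary map ∂_1: C_1 → C_0 is given by ∂[p,q] = [q] − [p]. For instance
  ∂[v_2,v_5] = [v_5] − [v_2].
The 6×8 boundary matrix has rank 5 and Smith normal form diag(1,1,1,1,1).

Boundary ∂_2: C_2 → C_1 maps a triangle to the signed sum of its edges. For instance
  ∂[v_1,v_3,v_4] = [v_3,v_4] − [v_1,v_4] + [v_1,v_3],
  ∂[v_0,v_2,v_5] = [v_2,v_5] − [v_0,v_5] + [v_0,v_2].
As a 8×2 matrix over Z this has rank 2, with invariant factors (1,1).

Reading off H_k = ker ∂_k / im ∂_{k+1}:

  H_0: rank C_0 − rank ∂_1 = 6 − 5 = 1, and the invariant factors of ∂_1 are all 1, so H_0 ≅ Z.
  H_1: rank ker ∂_1 − rank ∂_2 = (8 − 5) − 2 = 1, and the invariant factors of ∂_2 are all 1, so H_1 ≅ Z.
  H_2: rank ker ∂_2 − rank ∂_3 = (2 − 2) − 0 = 0, and there is no ∂_3, so H_2 ≅ 0.

H_0 = Z,  H_1 = Z,  H_2 = 0.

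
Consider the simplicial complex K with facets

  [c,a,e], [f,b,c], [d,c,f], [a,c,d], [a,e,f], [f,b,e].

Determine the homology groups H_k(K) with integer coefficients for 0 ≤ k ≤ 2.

Fix the vertex order a < b < c < d < e < f and write every simplex with vertices in increasing order. Then dim K = 2 and the simplices of K are:

  0-simplices (6): a, b, c, d, e, f
  1-simplices (12): ac, ad, ae, af, bc, be, bf, cd, ce, cf, df, ef
  2-simplices (6): acd, ace, aef, bcf, bef, cdf

giving chain groups C_0 ≅ Z^6, C_1 ≅ Z^12, C_2 ≅ Z^6.

∂_1: C_1 → C_0 is given by ∂[p,q] = [q] − [p].
The resulting 6×12 matrix has rank 5, and its Smith normal form has invariant factors (1,1,1,1,1).

Boundary ∂_2: C_2 → C_1 acts by ∂[p,q,r] = [q,r] − [p,r] + [p,q]. For instance
  ∂bef = ef − bf + be,
  ∂acd = cd − ad + ac.
As a 12×6 matrix over Z this has rank 6, with invariant factors (1,1,1,1,1,1).

Computing H_k = (kernel of ∂_k) / (image of ∂_{k+1}):

  H_0: rank C_0 − rank ∂_1 = 6 − 5 = 1, and the invariant factors of ∂_1 are all 1, so H_0 = Z.
  H_1: rank ker ∂_1 − rank ∂_2 = (12 − 5) − 6 = 1, and the invariant factors of ∂_2 are all 1, so H_1 = Z.
  H_2: rank ker ∂_2 − rank ∂_3 = (6 − 6) − 0 = 0, and there is no ∂_3, so H_2 = 0.

As a check, the Euler characteristic is 6 − 12 + 6 = 0, which agrees with 1 − 1 + 0 = 0.

H_0 ≅ Z,  H_1 ≅ Z,  H_2 = 0.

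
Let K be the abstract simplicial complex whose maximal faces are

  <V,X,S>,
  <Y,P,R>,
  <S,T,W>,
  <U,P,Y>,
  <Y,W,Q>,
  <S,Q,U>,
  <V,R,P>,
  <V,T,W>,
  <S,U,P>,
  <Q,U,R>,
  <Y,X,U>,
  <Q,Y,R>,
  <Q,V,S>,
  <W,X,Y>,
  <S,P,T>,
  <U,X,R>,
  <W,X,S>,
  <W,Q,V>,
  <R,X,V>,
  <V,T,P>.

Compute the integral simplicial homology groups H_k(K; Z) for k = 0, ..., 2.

H_0 = Z,  H_1 = Z ⊕ Z/2,  H_2 = 0.

Fix the vertex order P < Q < R < S < T < U < V < W < X < Y and write every simplex with vertices in increasing order. Then dim K = 2 and the simplices of K are:

  0-simplices (10): P, Q, R, S, T, U, V, W, X, Y
  1-simplices (30): PR, PS, PT, PU, PV, PY, QR, QS, QU, QV, QW, QY, RU, RV, RX, RY, ST, SU, SV, SW, SX, TV, TW, UX, UY, VW, VX, WX, WY, XY
  2-simplices (20): PRV, PRY, PST, PSU, PTV, PUY, QRU, QRY, QSU, QSV, QVW, QWY, RUX, RVX, STW, SVX, SWX, TVW, UXY, WXY

giving chain groups C_0 ≅ Z^10, C_1 ≅ Z^30, C_2 ≅ Z^20.

∂_1: C_1 → C_0 sends each edge [p,q] (with p < q) to q − p.
This gives a 10×30 integer matrix of rank 9; reducing to Smith normal form yields diagonal entries (1,1,1,1,1,1,1,1,1).

∂_2: C_2 → C_1 sends each 2-simplex [p,q,r] to [q,r] − [p,r] + [p,q]. For instance
  ∂PST = ST − PT + PS,
  ∂PSU = SU − PU + PS.
The 30×20 boundary matrix has rank 20 and Smith normal form diag(1,1,1,1,1,1,1,1,1,1,1,1,1,1,1,1,1,1,1,2).

Now H_k = ker ∂_k / im ∂_{k+1}, so:

  H_0: rank C_0 − rank ∂_1 = 10 − 9 = 1, and the invariant factors of ∂_1 are all 1, so H_0 = Z.
  H_1: rank ker ∂_1 − rank ∂_2 = (30 − 9) − 20 = 1, and ∂_2 has invariant factor 2 > 1, so H_1 = Z ⊕ Z/2.
  H_2: rank ker ∂_2 − rank ∂_3 = (20 − 20) − 0 = 0, and there is no ∂_3, so H_2 = 0.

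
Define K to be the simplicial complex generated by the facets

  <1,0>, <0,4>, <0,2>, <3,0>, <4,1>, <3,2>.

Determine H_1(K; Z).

H_1 = Z^2.

Take the total order 0 < 1 < 2 < 3 < 4 on the vertex set. Then K (dimension 1) consists of the simplices:

  0-simplices (5): [0], [1], [2], [3], [4]
  1-simplices (6): [0,1], [0,2], [0,3], [0,4], [1,4], [2,3]

giving chain groups C_0 ≅ Z^5, C_1 ≅ Z^6.

∂_1: C_1 → C_0 sends each edge [p,q] (with p < q) to q − p. For instance
  ∂[0,4] = [4] − [0].
This gives a 5×6 integer matrix of rank 4; reducing to Smith normal form yields diagonal entries (1,1,1,1).

Now H_k = ker ∂_k / im ∂_{k+1}, so:

  H_1: rank ker ∂_1 − rank ∂_2 = (6 − 4) − 0 = 2, and there is no ∂_2, so H_1 = Z^2.

(K is a triangulation of a wedge of 2 circles.)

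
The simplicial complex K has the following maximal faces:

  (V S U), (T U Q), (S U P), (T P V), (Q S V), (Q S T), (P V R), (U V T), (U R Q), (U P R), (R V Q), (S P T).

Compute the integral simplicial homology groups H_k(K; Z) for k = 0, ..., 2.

Order the vertices as P < Q < R < S < T < U < V. Listing each simplex with vertices in this order, K has dimension 2 with simplices:

  0-simplices (7): P, Q, R, S, T, U, V
  1-simplices (18): PR, PS, PT, PU, PV, QR, QS, QT, QU, QV, RU, RV, ST, SU, SV, TU, TV, UV
  2-simplices (12): PRU, PRV, PST, PSU, PTV, QRU, QRV, QST, QSV, QTU, SUV, TUV

giving chain groups C_0 ≅ Z^7, C_1 ≅ Z^18, C_2 ≅ Z^12.

The boundary map ∂_1: C_1 → C_0 sends each edge [p,q] (with p < q) to q − p. For instance
  ∂SV = V − S.
As a 7×18 matrix over Z this has rank 6, with invariant factors (1,1,1,1,1,1).

∂_2: C_2 → C_1 maps a triangle to the signed sum of its edges. For instance
  ∂QRV = RV − QV + QR,
  ∂QSV = SV − QV + QS.
As a 18×12 matrix over Z this has rank 12, with invariant factors (1,1,1,1,1,1,1,1,1,1,1,2).

Now H_k = ker ∂_k / im ∂_{k+1}, so:

  H_0: rank C_0 − rank ∂_1 = 7 − 6 = 1, and the invariant factors of ∂_1 are all 1, so H_0 ≅ Z.
  H_1: rank ker ∂_1 − rank ∂_2 = (18 − 6) − 12 = 0, and ∂_2 has invariant factor 2 > 1, so H_1 ≅ Z/2Z.
  H_2: rank ker ∂_2 − rank ∂_3 = (12 − 12) − 0 = 0, and there is no ∂_3, so H_2 ≅ 0.

As a check, the Euler characteristic is 7 − 18 + 12 = 1, which agrees with 1 − 0 + 0 = 1.
(K is a triangulation of the real projective plane RP^2.)

H_0 ≅ Z,  H_1 ≅ Z/2Z,  H_2 = 0.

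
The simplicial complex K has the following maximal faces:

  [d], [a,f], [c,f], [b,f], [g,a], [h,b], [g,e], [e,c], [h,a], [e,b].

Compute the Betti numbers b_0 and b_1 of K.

Fix the vertex order a < b < c < d < e < f < g < h and write every simplex with vertices in increasing order. Then dim K = 1 and the simplices of K are:

  0-simplices (8): a, b, c, d, e, f, g, h
  1-simplices (9): af, ag, ah, be, bf, bh, ce, cf, eg

Hence C_0 ≅ Z^8, C_1 ≅ Z^9.

Boundary ∂_1: C_1 → C_0 is given by ∂[p,q] = [q] − [p].
As a 8×9 matrix over Z this has rank 6, with invariant factors (1,1,1,1,1,1).

Reading off H_k = ker ∂_k / im ∂_{k+1}:

  H_0: rank C_0 − rank ∂_1 = 8 − 6 = 2, and the invariant factors of ∂_1 are all 1, so H_0 ≅ Z^2.
  H_1: rank ker ∂_1 − rank ∂_2 = (9 − 6) − 0 = 3, and there is no ∂_2, so H_1 ≅ Z^3.

As a check, the Euler characteristic is 8 − 9 = -1, which agrees with 2 − 3 = -1.

Hence the Betti numbers are b_0 = 2, b_1 = 3.

b_0 = 2, b_1 = 3.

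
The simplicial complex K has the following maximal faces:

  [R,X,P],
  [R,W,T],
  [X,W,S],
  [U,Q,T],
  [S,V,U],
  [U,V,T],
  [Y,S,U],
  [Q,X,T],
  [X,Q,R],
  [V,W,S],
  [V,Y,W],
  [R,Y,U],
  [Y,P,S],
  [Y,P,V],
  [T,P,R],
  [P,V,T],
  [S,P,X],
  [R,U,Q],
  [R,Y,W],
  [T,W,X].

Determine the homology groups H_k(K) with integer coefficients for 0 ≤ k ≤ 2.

H_0 = Z,  H_1 = Z ⊕ Z/2Z,  H_2 = 0.

K has 10 vertices, 30 edges, 20 triangles.
rank ∂_0 = 0, rank ∂_1 = 9 ⇒ b_0 = 10 − 0 − 9 = 1; all invariant factors of ∂_1 are 1 so no torsion. So H_0 = Z.
rank ∂_1 = 9, rank ∂_2 = 20 ⇒ b_1 = 30 − 9 − 20 = 1; ∂_2 has invariant factor(s) [2] giving torsion. So H_1 = Z ⊕ Z/2Z.
rank ∂_2 = 20, rank ∂_3 = 0 ⇒ b_2 = 20 − 20 − 0 = 0. So H_2 = 0.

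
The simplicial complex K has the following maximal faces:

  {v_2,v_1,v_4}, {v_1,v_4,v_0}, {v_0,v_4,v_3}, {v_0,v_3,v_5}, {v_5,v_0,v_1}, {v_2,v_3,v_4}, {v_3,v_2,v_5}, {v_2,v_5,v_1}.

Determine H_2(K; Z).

H_2 ≅ Z.

Fix the vertex order v_0 < v_1 < v_2 < v_3 < v_4 < v_5 and write every simplex with vertices in increasing order. Then dim K = 2 and the simplices of K are:

  0-simplices (6): [v_0], [v_1], [v_2], [v_3], [v_4], [v_5]
  1-simplices (12): [v_0,v_1], [v_0,v_3], [v_0,v_4], [v_0,v_5], [v_1,v_2], [v_1,v_4], [v_1,v_5], [v_2,v_3], [v_2,v_4], [v_2,v_5], [v_3,v_4], [v_3,v_5]
  2-simplices (8): [v_0,v_1,v_4], [v_0,v_1,v_5], [v_0,v_3,v_4], [v_0,v_3,v_5], [v_1,v_2,v_4], [v_1,v_2,v_5], [v_2,v_3,v_4], [v_2,v_3,v_5]

giving chain groups C_0 ≅ Z^6, C_1 ≅ Z^12, C_2 ≅ Z^8.

The boundary map ∂_1: C_1 → C_0 is given by ∂[p,q] = [q] − [p]. For instance
  ∂[v_3,v_4] = [v_4] − [v_3].
The 6×12 boundary matrix has rank 5 and Smith normal form diag(1,1,1,1,1).

The boundary map ∂_2: C_2 → C_1 sends each 2-simplex [p,q,r] to [q,r] − [p,r] + [p,q]. For instance
  ∂[v_2,v_3,v_4] = [v_3,v_4] − [v_2,v_4] + [v_2,v_3],
  ∂[v_0,v_1,v_5] = [v_1,v_5] − [v_0,v_5] + [v_0,v_1].
The 12×8 boundary matrix has rank 7 and Smith normal form diag(1,1,1,1,1,1,1).

Computing H_k = (kernel of ∂_k) / (image of ∂_{k+1}):

  H_2: rank ker ∂_2 − rank ∂_3 = (8 − 7) − 0 = 1, and there is no ∂_3, so H_2 ≅ Z.

(K is a triangulation of the 2-sphere S^2.)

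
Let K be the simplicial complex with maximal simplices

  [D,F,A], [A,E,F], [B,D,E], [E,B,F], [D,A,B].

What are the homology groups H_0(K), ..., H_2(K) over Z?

H_0 ≅ Z,  H_1 ≅ Z,  H_2 = 0.

Take the total order A < B < D < E < F on the vertex set. Then K (dimension 2) consists of the simplices:

  0-simplices (5): A, B, D, E, F
  1-simplices (10): AB, AD, AE, AF, BD, BE, BF, DE, DF, EF
  2-simplices (5): ABD, ADF, AEF, BDE, BEF

Hence C_0 ≅ Z^5, C_1 ≅ Z^10, C_2 ≅ Z^5.

∂_1: C_1 → C_0 sends each edge [p,q] (with p < q) to q − p. For instance
  ∂AE = E − A.
The resulting 5×10 matrix has rank 4, and its Smith normal form has invariant factors (1,1,1,1).

Boundary ∂_2: C_2 → C_1 maps a triangle to the signed sum of its edges. For instance
  ∂BDE = DE − BE + BD,
  ∂ABD = BD − AD + AB.
The 10×5 boundary matrix has rank 5 and Smith normal form diag(1,1,1,1,1).

Reading off H_k = ker ∂_k / im ∂_{k+1}:

  H_0: rank C_0 − rank ∂_1 = 5 − 4 = 1, and the invariant factors of ∂_1 are all 1, so H_0 ≅ Z.
  H_1: rank ker ∂_1 − rank ∂_2 = (10 − 4) − 5 = 1, and the invariant factors of ∂_2 are all 1, so H_1 ≅ Z.
  H_2: rank ker ∂_2 − rank ∂_3 = (5 − 5) − 0 = 0, and there is no ∂_3, so H_2 ≅ 0.

As a check, the Euler characteristic is 5 − 10 + 5 = 0, which agrees with 1 − 1 + 0 = 0.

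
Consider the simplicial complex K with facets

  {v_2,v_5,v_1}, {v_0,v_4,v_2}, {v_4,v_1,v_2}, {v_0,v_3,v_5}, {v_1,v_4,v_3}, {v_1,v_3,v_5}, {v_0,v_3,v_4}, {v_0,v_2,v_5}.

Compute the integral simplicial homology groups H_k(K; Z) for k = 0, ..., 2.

K has 6 vertices, 12 edges, 8 triangles.
rank ∂_0 = 0, rank ∂_1 = 5 ⇒ b_0 = 6 − 0 − 5 = 1; all invariant factors of ∂_1 are 1 so no torsion. So H_0 = Z.
rank ∂_1 = 5, rank ∂_2 = 7 ⇒ b_1 = 12 − 5 − 7 = 0; all invariant factors of ∂_2 are 1 so no torsion. So H_1 = 0.
rank ∂_2 = 7, rank ∂_3 = 0 ⇒ b_2 = 8 − 7 − 0 = 1. So H_2 = Z.

H_0 ≅ Z,  H_1 = 0,  H_2 ≅ Z.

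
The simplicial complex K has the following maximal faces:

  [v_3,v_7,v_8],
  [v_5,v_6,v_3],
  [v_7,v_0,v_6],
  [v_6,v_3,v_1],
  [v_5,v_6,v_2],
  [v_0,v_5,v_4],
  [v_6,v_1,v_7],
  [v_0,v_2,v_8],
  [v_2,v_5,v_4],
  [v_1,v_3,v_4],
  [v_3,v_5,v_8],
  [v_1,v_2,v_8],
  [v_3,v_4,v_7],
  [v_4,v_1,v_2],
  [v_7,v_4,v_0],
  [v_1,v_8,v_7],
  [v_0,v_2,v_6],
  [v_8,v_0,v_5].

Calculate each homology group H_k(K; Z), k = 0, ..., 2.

H_0 ≅ Z,  H_1 ≅ Z × Z/2,  H_2 = 0.

K has 9 vertices, 27 edges, 18 triangles.
rank ∂_0 = 0, rank ∂_1 = 8 ⇒ b_0 = 9 − 0 − 8 = 1; all invariant factors of ∂_1 are 1 so no torsion. So H_0 = Z.
rank ∂_1 = 8, rank ∂_2 = 18 ⇒ b_1 = 27 − 8 − 18 = 1; ∂_2 has invariant factor(s) [2] giving torsion. So H_1 = Z × Z/2.
rank ∂_2 = 18, rank ∂_3 = 0 ⇒ b_2 = 18 − 18 − 0 = 0. So H_2 = 0.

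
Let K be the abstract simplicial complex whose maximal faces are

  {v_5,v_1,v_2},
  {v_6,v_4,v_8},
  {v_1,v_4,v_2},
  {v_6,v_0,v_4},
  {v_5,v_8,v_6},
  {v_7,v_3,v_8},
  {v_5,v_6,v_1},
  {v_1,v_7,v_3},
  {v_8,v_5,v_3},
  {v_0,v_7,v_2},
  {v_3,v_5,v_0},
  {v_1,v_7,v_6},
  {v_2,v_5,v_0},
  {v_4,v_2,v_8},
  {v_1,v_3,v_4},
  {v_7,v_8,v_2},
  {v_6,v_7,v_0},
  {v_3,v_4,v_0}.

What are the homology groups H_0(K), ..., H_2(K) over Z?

H_0 ≅ Z,  H_1 ≅ Z^2,  H_2 ≅ Z.

We work with the vertex ordering v_0 < v_1 < v_2 < v_3 < v_4 < v_5 < v_6 < v_7 < v_8. The simplices of K, each written with vertices in increasing order, are:

  0-simplices (9): [v_0], [v_1], [v_2], [v_3], [v_4], [v_5], [v_6], [v_7], [v_8]
  1-simplices (27): (27 of them)
  2-simplices (18): (18 of them)

giving chain groups C_0 ≅ Z^9, C_1 ≅ Z^27, C_2 ≅ Z^18.

The boundary map ∂_1: C_1 → C_0 is given by ∂[p,q] = [q] − [p].
The 9×27 boundary matrix has rank 8 and Smith normal form diag(1,1,1,1,1,1,1,1).

∂_2: C_2 → C_1 acts by ∂[p,q,r] = [q,r] − [p,r] + [p,q]. For instance
  ∂[v_4,v_6,v_8] = [v_6,v_8] − [v_4,v_8] + [v_4,v_6],
  ∂[v_1,v_5,v_6] = [v_5,v_6] − [v_1,v_6] + [v_1,v_5].
The resulting 27×18 matrix has rank 17, and its Smith normal form has invariant factors (1,1,1,1,1,1,1,1,1,1,1,1,1,1,1,1,1).

Reading off H_k = ker ∂_k / im ∂_{k+1}:

  H_0: rank C_0 − rank ∂_1 = 9 − 8 = 1, and the invariant factors of ∂_1 are all 1, so H_0 ≅ Z.
  H_1: rank ker ∂_1 − rank ∂_2 = (27 − 8) − 17 = 2, and the invariant factors of ∂_2 are all 1, so H_1 ≅ Z^2.
  H_2: rank ker ∂_2 − rank ∂_3 = (18 − 17) − 0 = 1, and there is no ∂_3, so H_2 ≅ Z.

(K is a triangulation of the torus T^2.)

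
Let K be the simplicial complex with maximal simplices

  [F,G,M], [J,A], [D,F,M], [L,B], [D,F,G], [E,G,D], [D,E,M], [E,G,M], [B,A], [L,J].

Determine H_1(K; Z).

Order the vertices as A < B < D < E < F < G < J < L < M. Listing each simplex with vertices in this order, K has dimension 2 with simplices:

  0-simplices (9): A, B, D, E, F, G, J, L, M
  1-simplices (13): AB, AJ, BL, DE, DF, DG, DM, EG, EM, FG, FM, GM, JL
  2-simplices (6): DEG, DEM, DFG, DFM, EGM, FGM

giving chain groups C_0 ≅ Z^9, C_1 ≅ Z^13, C_2 ≅ Z^6.

∂_1: C_1 → C_0 sends each edge [p,q] (with p < q) to q − p. For instance
  ∂AJ = J − A.
The resulting 9×13 matrix has rank 7, and its Smith normal form has invariant factors (1,1,1,1,1,1,1).

∂_2: C_2 → C_1 maps a triangle to the signed sum of its edges. For instance
  ∂DEG = EG − DG + DE,
  ∂FGM = GM − FM + FG.
As a 13×6 matrix over Z this has rank 5, with invariant factors (1,1,1,1,1).

Computing H_k = (kernel of ∂_k) / (image of ∂_{k+1}):

  H_1: rank ker ∂_1 − rank ∂_2 = (13 − 7) − 5 = 1, and the invariant factors of ∂_2 are all 1, so H_1 ≅ Z.

(K is a triangulation of the disjoint union of the circle S^1 and the 2-sphere S^2.)

H_1 = Z.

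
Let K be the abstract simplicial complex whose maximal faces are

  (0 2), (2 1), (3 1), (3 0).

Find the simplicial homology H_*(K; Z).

K has 4 vertices, 4 edges.
rank ∂_0 = 0, rank ∂_1 = 3 ⇒ b_0 = 4 − 0 − 3 = 1; all invariant factors of ∂_1 are 1 so no torsion. So H_0 ≅ Z.
rank ∂_1 = 3, rank ∂_2 = 0 ⇒ b_1 = 4 − 3 − 0 = 1. So H_1 ≅ Z.

H_0 ≅ Z,  H_1 ≅ Z.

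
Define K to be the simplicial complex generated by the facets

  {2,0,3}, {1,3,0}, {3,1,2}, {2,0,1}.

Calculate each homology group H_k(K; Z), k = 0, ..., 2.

H_0 = Z,  H_1 = 0,  H_2 = Z.

Take the total order 0 < 1 < 2 < 3 on the vertex set. Then K (dimension 2) consists of the simplices:

  0-simplices (4): [0], [1], [2], [3]
  1-simplices (6): [0,1], [0,2], [0,3], [1,2], [1,3], [2,3]
  2-simplices (4): [0,1,2], [0,1,3], [0,2,3], [1,2,3]

giving chain groups C_0 ≅ Z^4, C_1 ≅ Z^6, C_2 ≅ Z^4.

The boundary map ∂_1: C_1 → C_0 is given by ∂[p,q] = [q] − [p].
This gives a 4×6 integer matrix of rank 3; reducing to Smith normal form yields diagonal entries (1,1,1).

The boundary map ∂_2: C_2 → C_1 sends each 2-simplex [p,q,r] to [q,r] − [p,r] + [p,q]. For instance
  ∂[0,2,3] = [2,3] − [0,3] + [0,2],
  ∂[1,2,3] = [2,3] − [1,3] + [1,2].
This gives a 6×4 integer matrix of rank 3; reducing to Smith normal form yields diagonal entries (1,1,1).

Computing H_k = (kernel of ∂_k) / (image of ∂_{k+1}):

  H_0: rank C_0 − rank ∂_1 = 4 − 3 = 1, and the invariant factors of ∂_1 are all 1, so H_0 ≅ Z.
  H_1: rank ker ∂_1 − rank ∂_2 = (6 − 3) − 3 = 0, and the invariant factors of ∂_2 are all 1, so H_1 ≅ 0.
  H_2: rank ker ∂_2 − rank ∂_3 = (4 − 3) − 0 = 1, and there is no ∂_3, so H_2 ≅ Z.

As a check, the Euler characteristic is 4 − 6 + 4 = 2, which agrees with 1 − 0 + 1 = 2.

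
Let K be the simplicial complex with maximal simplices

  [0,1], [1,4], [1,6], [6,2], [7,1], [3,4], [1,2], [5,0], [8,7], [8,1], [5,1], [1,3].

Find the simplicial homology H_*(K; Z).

H_0 ≅ Z,  H_1 ≅ Z^4.

Order the vertices as 0 < 1 < 2 < 3 < 4 < 5 < 6 < 7 < 8. Listing each simplex with vertices in this order, K has dimension 1 with simplices:

  0-simplices (9): [0], [1], [2], [3], [4], [5], [6], [7], [8]
  1-simplices (12): [0,1], [0,5], [1,2], [1,3], [1,4], [1,5], [1,6], [1,7], [1,8], [2,6], [3,4], [7,8]

giving chain groups C_0 ≅ Z^9, C_1 ≅ Z^12.

∂_1: C_1 → C_0 sends each edge [p,q] (with p < q) to q − p. For instance
  ∂[1,2] = [2] − [1].
The 9×12 boundary matrix has rank 8 and Smith normal form diag(1,1,1,1,1,1,1,1).

Computing H_k = (kernel of ∂_k) / (image of ∂_{k+1}):

  H_0: rank C_0 − rank ∂_1 = 9 − 8 = 1, and the invariant factors of ∂_1 are all 1, so H_0 = Z.
  H_1: rank ker ∂_1 − rank ∂_2 = (12 − 8) − 0 = 4, and there is no ∂_2, so H_1 = Z^4.

As a check, the Euler characteristic is 9 − 12 = -3, which agrees with 1 − 4 = -3.
(K is a triangulation of a wedge of 4 circles.)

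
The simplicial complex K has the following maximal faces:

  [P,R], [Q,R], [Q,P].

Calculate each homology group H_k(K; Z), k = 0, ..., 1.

K has 3 vertices, 3 edges.
rank ∂_0 = 0, rank ∂_1 = 2 ⇒ b_0 = 3 − 0 − 2 = 1; all invariant factors of ∂_1 are 1 so no torsion. So H_0 = Z.
rank ∂_1 = 2, rank ∂_2 = 0 ⇒ b_1 = 3 − 2 − 0 = 1. So H_1 = Z.

H_0 ≅ Z,  H_1 ≅ Z.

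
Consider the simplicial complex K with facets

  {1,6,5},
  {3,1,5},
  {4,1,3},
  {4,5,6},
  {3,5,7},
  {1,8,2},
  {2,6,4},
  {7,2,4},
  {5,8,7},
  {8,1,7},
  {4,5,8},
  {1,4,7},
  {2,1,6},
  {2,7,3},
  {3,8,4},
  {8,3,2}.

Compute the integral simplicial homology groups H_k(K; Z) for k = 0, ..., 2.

Fix the vertex order 1 < 2 < 3 < 4 < 5 < 6 < 7 < 8 and write every simplex with vertices in increasing order. Then dim K = 2 and the simplices of K are:

  0-simplices (8): [1], [2], [3], [4], [5], [6], [7], [8]
  1-simplices (24): (24 of them)
  2-simplices (16): [1,2,6], [1,2,8], [1,3,4], [1,3,5], [1,4,7], [1,5,6], [1,7,8], [2,3,7], [2,3,8], [2,4,6], [2,4,7], [3,4,8], [3,5,7], [4,5,6], [4,5,8], [5,7,8]

so the chain groups are C_0 ≅ Z^8, C_1 ≅ Z^24, C_2 ≅ Z^16.

The boundary map ∂_1: C_1 → C_0 is given by ∂[p,q] = [q] − [p]. For instance
  ∂[1,5] = [5] − [1].
This gives a 8×24 integer matrix of rank 7; reducing to Smith normal form yields diagonal entries (1,1,1,1,1,1,1).

Boundary ∂_2: C_2 → C_1 maps a triangle to the signed sum of its edges. For instance
  ∂[1,2,8] = [2,8] − [1,8] + [1,2],
  ∂[1,2,6] = [2,6] − [1,6] + [1,2].
As a 24×16 matrix over Z this has rank 15, with invariant factors (1,1,1,1,1,1,1,1,1,1,1,1,1,1,1).

Computing H_k = (kernel of ∂_k) / (image of ∂_{k+1}):

  H_0: rank C_0 − rank ∂_1 = 8 − 7 = 1, and the invariant factors of ∂_1 are all 1, so H_0 ≅ Z.
  H_1: rank ker ∂_1 − rank ∂_2 = (24 − 7) − 15 = 2, and the invariant factors of ∂_2 are all 1, so H_1 ≅ Z^2.
  H_2: rank ker ∂_2 − rank ∂_3 = (16 − 15) − 0 = 1, and there is no ∂_3, so H_2 ≅ Z.

As a check, the Euler characteristic is 8 − 24 + 16 = 0, which agrees with 1 − 2 + 1 = 0.

H_0 ≅ Z,  H_1 ≅ Z^2,  H_2 ≅ Z.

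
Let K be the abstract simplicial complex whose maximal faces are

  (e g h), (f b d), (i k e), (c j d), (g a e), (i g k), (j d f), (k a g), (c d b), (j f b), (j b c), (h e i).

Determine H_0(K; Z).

Fix the vertex order a < b < c < d < e < f < g < h < i < j < k and write every simplex with vertices in increasing order. Then dim K = 2 and the simplices of K are:

  0-simplices (11): a, b, c, d, e, f, g, h, i, j, k
  1-simplices (21): ae, ag, ak, bc, bd, bf, bj, cd, cj, df, dj, eg, eh, ei, ek, fj, gh, gi, gk, hi, ik
  2-simplices (12): aeg, agk, bcd, bcj, bdf, bfj, cdj, dfj, egh, ehi, eik, gik

giving chain groups C_0 ≅ Z^11, C_1 ≅ Z^21, C_2 ≅ Z^12.

∂_1: C_1 → C_0 maps an edge to its endpoints' difference, ∂[p,q] = q − p.
The 11×21 boundary matrix has rank 9 and Smith normal form diag(1,1,1,1,1,1,1,1,1).

∂_2: C_2 → C_1 sends each 2-simplex [p,q,r] to [q,r] − [p,r] + [p,q]. For instance
  ∂agk = gk − ak + ag,
  ∂bcj = cj − bj + bc.
This gives a 21×12 integer matrix of rank 11; reducing to Smith normal form yields diagonal entries (1,1,1,1,1,1,1,1,1,1,1).

From H_k ≅ ker(∂_k) / im(∂_{k+1}) we obtain:

  H_0: rank C_0 − rank ∂_1 = 11 − 9 = 2, and the invariant factors of ∂_1 are all 1, so H_0 = Z^2.

H_0 ≅ Z^2.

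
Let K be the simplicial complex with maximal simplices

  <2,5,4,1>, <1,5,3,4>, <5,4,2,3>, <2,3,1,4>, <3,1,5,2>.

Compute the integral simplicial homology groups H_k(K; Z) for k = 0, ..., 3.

H_0 ≅ Z,  H_1 = 0,  H_2 = 0,  H_3 ≅ Z.

K has 5 vertices, 10 edges, 10 triangles, 5 3-simplices.
rank ∂_0 = 0, rank ∂_1 = 4 ⇒ b_0 = 5 − 0 − 4 = 1; all invariant factors of ∂_1 are 1 so no torsion. So H_0 = Z.
rank ∂_1 = 4, rank ∂_2 = 6 ⇒ b_1 = 10 − 4 − 6 = 0; all invariant factors of ∂_2 are 1 so no torsion. So H_1 = 0.
rank ∂_2 = 6, rank ∂_3 = 4 ⇒ b_2 = 10 − 6 − 4 = 0; all invariant factors of ∂_3 are 1 so no torsion. So H_2 = 0.
rank ∂_3 = 4, rank ∂_4 = 0 ⇒ b_3 = 5 − 4 − 0 = 1. So H_3 = Z.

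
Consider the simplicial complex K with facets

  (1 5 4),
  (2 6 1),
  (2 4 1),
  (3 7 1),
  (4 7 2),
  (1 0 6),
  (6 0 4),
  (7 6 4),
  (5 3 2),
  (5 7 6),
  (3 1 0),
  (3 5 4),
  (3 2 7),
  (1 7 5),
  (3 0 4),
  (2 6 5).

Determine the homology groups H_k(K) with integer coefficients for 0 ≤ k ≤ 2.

Take the total order 0 < 1 < 2 < 3 < 4 < 5 < 6 < 7 on the vertex set. Then K (dimension 2) consists of the simplices:

  0-simplices (8): [0], [1], [2], [3], [4], [5], [6], [7]
  1-simplices (24): (24 of them)
  2-simplices (16): [0,1,3], [0,1,6], [0,3,4], [0,4,6], [1,2,4], [1,2,6], [1,3,7], [1,4,5], [1,5,7], [2,3,5], [2,3,7], [2,4,7], [2,5,6], [3,4,5], [4,6,7], [5,6,7]

Hence C_0 ≅ Z^8, C_1 ≅ Z^24, C_2 ≅ Z^16.

∂_1: C_1 → C_0 maps an edge to its endpoints' difference, ∂[p,q] = q − p. For instance
  ∂[2,4] = [4] − [2].
The resulting 8×24 matrix has rank 7, and its Smith normal form has invariant factors (1,1,1,1,1,1,1).

The boundary map ∂_2: C_2 → C_1 acts by ∂[p,q,r] = [q,r] − [p,r] + [p,q]. For instance
  ∂[3,4,5] = [4,5] − [3,5] + [3,4],
  ∂[2,4,7] = [4,7] − [2,7] + [2,4].
The resulting 24×16 matrix has rank 15, and its Smith normal form has invariant factors (1,1,1,1,1,1,1,1,1,1,1,1,1,1,1).

Reading off H_k = ker ∂_k / im ∂_{k+1}:

  H_0: rank C_0 − rank ∂_1 = 8 − 7 = 1, and the invariant factors of ∂_1 are all 1, so H_0 = Z.
  H_1: rank ker ∂_1 − rank ∂_2 = (24 − 7) − 15 = 2, and the invariant factors of ∂_2 are all 1, so H_1 = Z^2.
  H_2: rank ker ∂_2 − rank ∂_3 = (16 − 15) − 0 = 1, and there is no ∂_3, so H_2 = Z.

(K is a triangulation of the torus T^2.)

H_0 = Z,  H_1 = Z^2,  H_2 = Z.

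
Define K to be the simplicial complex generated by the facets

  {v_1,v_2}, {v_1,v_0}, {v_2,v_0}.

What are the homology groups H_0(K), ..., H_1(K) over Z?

Order the vertices as v_0 < v_1 < v_2. Listing each simplex with vertices in this order, K has dimension 1 with simplices:

  0-simplices (3): [v_0], [v_1], [v_2]
  1-simplices (3): [v_0,v_1], [v_0,v_2], [v_1,v_2]

giving chain groups C_0 ≅ Z^3, C_1 ≅ Z^3.

Boundary ∂_1: C_1 → C_0 is given by ∂[p,q] = [q] − [p]. For instance
  ∂[v_0,v_2] = [v_2] − [v_0].
As a 3×3 matrix over Z this has rank 2, with invariant factors (1,1).

Now H_k = ker ∂_k / im ∂_{k+1}, so:

  H_0: rank C_0 − rank ∂_1 = 3 − 2 = 1, and the invariant factors of ∂_1 are all 1, so H_0 = Z.
  H_1: rank ker ∂_1 − rank ∂_2 = (3 − 2) − 0 = 1, and there is no ∂_2, so H_1 = Z.

As a check, the Euler characteristic is 3 − 3 = 0, which agrees with 1 − 1 = 0.

H_0 ≅ Z,  H_1 ≅ Z.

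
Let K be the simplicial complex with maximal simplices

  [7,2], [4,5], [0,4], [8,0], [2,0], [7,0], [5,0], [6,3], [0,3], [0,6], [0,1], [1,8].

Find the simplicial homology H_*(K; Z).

H_0 ≅ Z,  H_1 ≅ Z^4.

Take the total order 0 < 1 < 2 < 3 < 4 < 5 < 6 < 7 < 8 on the vertex set. Then K (dimension 1) consists of the simplices:

  0-simplices (9): [0], [1], [2], [3], [4], [5], [6], [7], [8]
  1-simplices (12): [0,1], [0,2], [0,3], [0,4], [0,5], [0,6], [0,7], [0,8], [1,8], [2,7], [3,6], [4,5]

so the chain groups are C_0 ≅ Z^9, C_1 ≅ Z^12.

∂_1: C_1 → C_0 is given by ∂[p,q] = [q] − [p]. For instance
  ∂[1,8] = [8] − [1].
The 9×12 boundary matrix has rank 8 and Smith normal form diag(1,1,1,1,1,1,1,1).

Computing H_k = (kernel of ∂_k) / (image of ∂_{k+1}):

  H_0: rank C_0 − rank ∂_1 = 9 − 8 = 1, and the invariant factors of ∂_1 are all 1, so H_0 = Z.
  H_1: rank ker ∂_1 − rank ∂_2 = (12 − 8) − 0 = 4, and there is no ∂_2, so H_1 = Z^4.

As a check, the Euler characteristic is 9 − 12 = -3, which agrees with 1 − 4 = -3.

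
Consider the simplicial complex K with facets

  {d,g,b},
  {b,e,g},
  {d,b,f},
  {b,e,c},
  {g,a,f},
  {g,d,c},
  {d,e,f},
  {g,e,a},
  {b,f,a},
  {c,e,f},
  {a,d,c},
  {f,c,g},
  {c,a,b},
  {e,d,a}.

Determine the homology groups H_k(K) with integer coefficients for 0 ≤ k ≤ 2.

K has 7 vertices, 21 edges, 14 triangles.
rank ∂_0 = 0, rank ∂_1 = 6 ⇒ b_0 = 7 − 0 − 6 = 1; all invariant factors of ∂_1 are 1 so no torsion. So H_0 ≅ Z.
rank ∂_1 = 6, rank ∂_2 = 13 ⇒ b_1 = 21 − 6 − 13 = 2; all invariant factors of ∂_2 are 1 so no torsion. So H_1 ≅ Z^2.
rank ∂_2 = 13, rank ∂_3 = 0 ⇒ b_2 = 14 − 13 − 0 = 1. So H_2 ≅ Z.

H_0 = Z,  H_1 = Z^2,  H_2 = Z.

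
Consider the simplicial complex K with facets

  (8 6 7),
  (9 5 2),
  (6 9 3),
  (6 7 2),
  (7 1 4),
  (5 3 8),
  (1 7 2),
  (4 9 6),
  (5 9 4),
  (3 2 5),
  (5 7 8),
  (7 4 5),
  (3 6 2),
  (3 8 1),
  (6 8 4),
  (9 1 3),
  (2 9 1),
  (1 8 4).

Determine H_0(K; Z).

H_0 = Z.

Fix the vertex order 1 < 2 < 3 < 4 < 5 < 6 < 7 < 8 < 9 and write every simplex with vertices in increasing order. Then dim K = 2 and the simplices of K are:

  0-simplices (9): [1], [2], [3], [4], [5], [6], [7], [8], [9]
  1-simplices (27): (27 of them)
  2-simplices (18): [1,2,7], [1,2,9], [1,3,8], [1,3,9], [1,4,7], [1,4,8], [2,3,5], [2,3,6], [2,5,9], [2,6,7], [3,5,8], [3,6,9], [4,5,7], [4,5,9], [4,6,8], [4,6,9], [5,7,8], [6,7,8]

so the chain groups are C_0 ≅ Z^9, C_1 ≅ Z^27, C_2 ≅ Z^18.

∂_1: C_1 → C_0 is given by ∂[p,q] = [q] − [p].
The resulting 9×27 matrix has rank 8, and its Smith normal form has invariant factors (1,1,1,1,1,1,1,1).

Boundary ∂_2: C_2 → C_1 acts by ∂[p,q,r] = [q,r] − [p,r] + [p,q]. For instance
  ∂[1,4,8] = [4,8] − [1,8] + [1,4],
  ∂[1,3,8] = [3,8] − [1,8] + [1,3].
The resulting 27×18 matrix has rank 18, and its Smith normal form has invariant factors (1,1,1,1,1,1,1,1,1,1,1,1,1,1,1,1,1,2).

Reading off H_k = ker ∂_k / im ∂_{k+1}:

  H_0: rank C_0 − rank ∂_1 = 9 − 8 = 1, and the invariant factors of ∂_1 are all 1, so H_0 ≅ Z.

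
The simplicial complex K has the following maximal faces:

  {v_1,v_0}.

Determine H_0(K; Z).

K has 2 vertices, 1 edge.
rank ∂_0 = 0, rank ∂_1 = 1 ⇒ b_0 = 2 − 0 − 1 = 1; all invariant factors of ∂_1 are 1 so no torsion. So H_0 ≅ Z.

H_0 ≅ Z.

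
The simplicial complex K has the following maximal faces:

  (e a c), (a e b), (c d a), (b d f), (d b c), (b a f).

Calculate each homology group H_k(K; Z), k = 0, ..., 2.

Fix the vertex order a < b < c < d < e < f and write every simplex with vertices in increasing order. Then dim K = 2 and the simplices of K are:

  0-simplices (6): a, b, c, d, e, f
  1-simplices (12): ab, ac, ad, ae, af, bc, bd, be, bf, cd, ce, df
  2-simplices (6): abe, abf, acd, ace, bcd, bdf

Hence C_0 ≅ Z^6, C_1 ≅ Z^12, C_2 ≅ Z^6.

The boundary map ∂_1: C_1 → C_0 maps an edge to its endpoints' difference, ∂[p,q] = q − p. For instance
  ∂bc = c − b.
The resulting 6×12 matrix has rank 5, and its Smith normal form has invariant factors (1,1,1,1,1).

The boundary map ∂_2: C_2 → C_1 sends each 2-simplex [p,q,r] to [q,r] − [p,r] + [p,q]. For instance
  ∂acd = cd − ad + ac,
  ∂bcd = cd − bd + bc.
The resulting 12×6 matrix has rank 6, and its Smith normal form has invariant factors (1,1,1,1,1,1).

Reading off H_k = ker ∂_k / im ∂_{k+1}:

  H_0: rank C_0 − rank ∂_1 = 6 − 5 = 1, and the invariant factors of ∂_1 are all 1, so H_0 ≅ Z.
  H_1: rank ker ∂_1 − rank ∂_2 = (12 − 5) − 6 = 1, and the invariant factors of ∂_2 are all 1, so H_1 ≅ Z.
  H_2: rank ker ∂_2 − rank ∂_3 = (6 − 6) − 0 = 0, and there is no ∂_3, so H_2 ≅ 0.

H_0 = Z,  H_1 = Z,  H_2 = 0.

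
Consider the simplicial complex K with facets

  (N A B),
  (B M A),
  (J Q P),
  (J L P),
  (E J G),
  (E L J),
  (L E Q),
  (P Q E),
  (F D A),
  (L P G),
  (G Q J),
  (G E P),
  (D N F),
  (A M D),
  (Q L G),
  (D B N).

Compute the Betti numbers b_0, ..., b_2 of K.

b_0 = 2, b_1 = 1, b_2 = 0.

K has 12 vertices, 27 edges, 16 triangles.
rank ∂_0 = 0, rank ∂_1 = 10 ⇒ b_0 = 12 − 0 − 10 = 2; all invariant factors of ∂_1 are 1 so no torsion. So H_0 ≅ Z^2.
rank ∂_1 = 10, rank ∂_2 = 16 ⇒ b_1 = 27 − 10 − 16 = 1; ∂_2 has invariant factor(s) [2] giving torsion. So H_1 ≅ Z ⊕ Z/2.
rank ∂_2 = 16, rank ∂_3 = 0 ⇒ b_2 = 16 − 16 − 0 = 0. So H_2 ≅ 0.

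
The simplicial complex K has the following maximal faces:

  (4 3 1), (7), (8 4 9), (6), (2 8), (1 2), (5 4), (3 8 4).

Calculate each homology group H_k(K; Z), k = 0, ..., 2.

H_0 ≅ Z^3,  H_1 ≅ Z,  H_2 = 0.

Order the vertices as 1 < 2 < 3 < 4 < 5 < 6 < 7 < 8 < 9. Listing each simplex with vertices in this order, K has dimension 2 with simplices:

  0-simplices (9): [1], [2], [3], [4], [5], [6], [7], [8], [9]
  1-simplices (10): [1,2], [1,3], [1,4], [2,8], [3,4], [3,8], [4,5], [4,8], [4,9], [8,9]
  2-simplices (3): [1,3,4], [3,4,8], [4,8,9]

giving chain groups C_0 ≅ Z^9, C_1 ≅ Z^10, C_2 ≅ Z^3.

Boundary ∂_1: C_1 → C_0 is given by ∂[p,q] = [q] − [p]. For instance
  ∂[1,4] = [4] − [1].
This gives a 9×10 integer matrix of rank 6; reducing to Smith normal form yields diagonal entries (1,1,1,1,1,1).

The boundary map ∂_2: C_2 → C_1 acts by ∂[p,q,r] = [q,r] − [p,r] + [p,q]. For instance
  ∂[1,3,4] = [3,4] − [1,4] + [1,3],
  ∂[4,8,9] = [8,9] − [4,9] + [4,8].
The 10×3 boundary matrix has rank 3 and Smith normal form diag(1,1,1).

Now H_k = ker ∂_k / im ∂_{k+1}, so:

  H_0: rank C_0 − rank ∂_1 = 9 − 6 = 3, and the invariant factors of ∂_1 are all 1, so H_0 ≅ Z^3.
  H_1: rank ker ∂_1 − rank ∂_2 = (10 − 6) − 3 = 1, and the invariant factors of ∂_2 are all 1, so H_1 ≅ Z.
  H_2: rank ker ∂_2 − rank ∂_3 = (3 − 3) − 0 = 0, and there is no ∂_3, so H_2 ≅ 0.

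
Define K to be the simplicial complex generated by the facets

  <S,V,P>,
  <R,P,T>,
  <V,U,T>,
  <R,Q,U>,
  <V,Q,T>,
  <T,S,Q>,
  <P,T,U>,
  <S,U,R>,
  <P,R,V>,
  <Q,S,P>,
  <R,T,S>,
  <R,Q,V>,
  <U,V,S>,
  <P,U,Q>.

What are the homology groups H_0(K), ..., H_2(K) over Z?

H_0 ≅ Z,  H_1 ≅ Z^2,  H_2 ≅ Z.

Take the total order P < Q < R < S < T < U < V on the vertex set. Then K (dimension 2) consists of the simplices:

  0-simplices (7): P, Q, R, S, T, U, V
  1-simplices (21): PQ, PR, PS, PT, PU, PV, QR, QS, QT, QU, QV, RS, RT, RU, RV, ST, SU, SV, TU, TV, UV
  2-simplices (14): PQS, PQU, PRT, PRV, PSV, PTU, QRU, QRV, QST, QTV, RST, RSU, SUV, TUV

so the chain groups are C_0 ≅ Z^7, C_1 ≅ Z^21, C_2 ≅ Z^14.

∂_1: C_1 → C_0 maps an edge to its endpoints' difference, ∂[p,q] = q − p.
This gives a 7×21 integer matrix of rank 6; reducing to Smith normal form yields diagonal entries (1,1,1,1,1,1).

∂_2: C_2 → C_1 sends each 2-simplex [p,q,r] to [q,r] − [p,r] + [p,q]. For instance
  ∂SUV = UV − SV + SU,
  ∂PRT = RT − PT + PR.
As a 21×14 matrix over Z this has rank 13, with invariant factors (1,1,1,1,1,1,1,1,1,1,1,1,1).

Computing H_k = (kernel of ∂_k) / (image of ∂_{k+1}):

  H_0: rank C_0 − rank ∂_1 = 7 − 6 = 1, and the invariant factors of ∂_1 are all 1, so H_0 ≅ Z.
  H_1: rank ker ∂_1 − rank ∂_2 = (21 − 6) − 13 = 2, and the invariant factors of ∂_2 are all 1, so H_1 ≅ Z^2.
  H_2: rank ker ∂_2 − rank ∂_3 = (14 − 13) − 0 = 1, and there is no ∂_3, so H_2 ≅ Z.

As a check, the Euler characteristic is 7 − 21 + 14 = 0, which agrees with 1 − 2 + 1 = 0.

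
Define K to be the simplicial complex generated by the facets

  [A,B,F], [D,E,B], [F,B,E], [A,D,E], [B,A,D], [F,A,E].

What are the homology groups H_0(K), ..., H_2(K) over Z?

Fix the vertex order A < B < D < E < F and write every simplex with vertices in increasing order. Then dim K = 2 and the simplices of K are:

  0-simplices (5): A, B, D, E, F
  1-simplices (9): AB, AD, AE, AF, BD, BE, BF, DE, EF
  2-simplices (6): ABD, ABF, ADE, AEF, BDE, BEF

Hence C_0 ≅ Z^5, C_1 ≅ Z^9, C_2 ≅ Z^6.

The boundary map ∂_1: C_1 → C_0 is given by ∂[p,q] = [q] − [p].
The resulting 5×9 matrix has rank 4, and its Smith normal form has invariant factors (1,1,1,1).

Boundary ∂_2: C_2 → C_1 sends each 2-simplex [p,q,r] to [q,r] − [p,r] + [p,q]. For instance
  ∂BEF = EF − BF + BE,
  ∂ABF = BF − AF + AB.
The 9×6 boundary matrix has rank 5 and Smith normal form diag(1,1,1,1,1).

From H_k ≅ ker(∂_k) / im(∂_{k+1}) we obtain:

  H_0: rank C_0 − rank ∂_1 = 5 − 4 = 1, and the invariant factors of ∂_1 are all 1, so H_0 ≅ Z.
  H_1: rank ker ∂_1 − rank ∂_2 = (9 − 4) − 5 = 0, and the invariant factors of ∂_2 are all 1, so H_1 ≅ 0.
  H_2: rank ker ∂_2 − rank ∂_3 = (6 − 5) − 0 = 1, and there is no ∂_3, so H_2 ≅ Z.

H_0 ≅ Z,  H_1 = 0,  H_2 ≅ Z.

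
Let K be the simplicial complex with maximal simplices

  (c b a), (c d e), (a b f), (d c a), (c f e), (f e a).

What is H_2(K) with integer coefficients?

We work with the vertex ordering a < b < c < d < e < f. The simplices of K, each written with vertices in increasing order, are:

  0-simplices (6): a, b, c, d, e, f
  1-simplices (12): ab, ac, ad, ae, af, bc, bf, cd, ce, cf, de, ef
  2-simplices (6): abc, abf, acd, aef, cde, cef

so the chain groups are C_0 ≅ Z^6, C_1 ≅ Z^12, C_2 ≅ Z^6.

∂_1: C_1 → C_0 maps an edge to its endpoints' difference, ∂[p,q] = q − p. For instance
  ∂ce = e − c.
This gives a 6×12 integer matrix of rank 5; reducing to Smith normal form yields diagonal entries (1,1,1,1,1).

The boundary map ∂_2: C_2 → C_1 sends each 2-simplex [p,q,r] to [q,r] − [p,r] + [p,q]. For instance
  ∂cef = ef − cf + ce,
  ∂abf = bf − af + ab.
The resulting 12×6 matrix has rank 6, and its Smith normal form has invariant factors (1,1,1,1,1,1).

Computing H_k = (kernel of ∂_k) / (image of ∂_{k+1}):

  H_2: rank ker ∂_2 − rank ∂_3 = (6 − 6) − 0 = 0, and there is no ∂_3, so H_2 = 0.

H_2 = 0.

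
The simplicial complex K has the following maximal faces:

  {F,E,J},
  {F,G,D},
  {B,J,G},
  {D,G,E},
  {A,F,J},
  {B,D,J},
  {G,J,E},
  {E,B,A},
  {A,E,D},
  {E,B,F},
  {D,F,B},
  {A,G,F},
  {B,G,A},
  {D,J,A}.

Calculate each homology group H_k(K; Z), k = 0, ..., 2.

H_0 ≅ Z,  H_1 ≅ Z^2,  H_2 ≅ Z.

Take the total order A < B < D < E < F < G < J on the vertex set. Then K (dimension 2) consists of the simplices:

  0-simplices (7): A, B, D, E, F, G, J
  1-simplices (21): AB, AD, AE, AF, AG, AJ, BD, BE, BF, BG, BJ, DE, DF, DG, DJ, EF, EG, EJ, FG, FJ, GJ
  2-simplices (14): ABE, ABG, ADE, ADJ, AFG, AFJ, BDF, BDJ, BEF, BGJ, DEG, DFG, EFJ, EGJ

giving chain groups C_0 ≅ Z^7, C_1 ≅ Z^21, C_2 ≅ Z^14.

The boundary map ∂_1: C_1 → C_0 is given by ∂[p,q] = [q] − [p]. For instance
  ∂BJ = J − B.
The 7×21 boundary matrix has rank 6 and Smith normal form diag(1,1,1,1,1,1).

Boundary ∂_2: C_2 → C_1 maps a triangle to the signed sum of its edges. For instance
  ∂DFG = FG − DG + DF,
  ∂BEF = EF − BF + BE.
The 21×14 boundary matrix has rank 13 and Smith normal form diag(1,1,1,1,1,1,1,1,1,1,1,1,1).

From H_k ≅ ker(∂_k) / im(∂_{k+1}) we obtain:

  H_0: rank C_0 − rank ∂_1 = 7 − 6 = 1, and the invariant factors of ∂_1 are all 1, so H_0 ≅ Z.
  H_1: rank ker ∂_1 − rank ∂_2 = (21 − 6) − 13 = 2, and the invariant factors of ∂_2 are all 1, so H_1 ≅ Z^2.
  H_2: rank ker ∂_2 − rank ∂_3 = (14 − 13) − 0 = 1, and there is no ∂_3, so H_2 ≅ Z.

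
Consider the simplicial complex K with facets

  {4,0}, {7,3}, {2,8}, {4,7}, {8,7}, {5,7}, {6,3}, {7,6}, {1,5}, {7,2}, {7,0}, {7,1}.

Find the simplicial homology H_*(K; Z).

H_0 = Z,  H_1 = Z^4.

We work with the vertex ordering 0 < 1 < 2 < 3 < 4 < 5 < 6 < 7 < 8. The simplices of K, each written with vertices in increasing order, are:

  0-simplices (9): [0], [1], [2], [3], [4], [5], [6], [7], [8]
  1-simplices (12): [0,4], [0,7], [1,5], [1,7], [2,7], [2,8], [3,6], [3,7], [4,7], [5,7], [6,7], [7,8]

so the chain groups are C_0 ≅ Z^9, C_1 ≅ Z^12.

Boundary ∂_1: C_1 → C_0 is given by ∂[p,q] = [q] − [p].
The resulting 9×12 matrix has rank 8, and its Smith normal form has invariant factors (1,1,1,1,1,1,1,1).

From H_k ≅ ker(∂_k) / im(∂_{k+1}) we obtain:

  H_0: rank C_0 − rank ∂_1 = 9 − 8 = 1, and the invariant factors of ∂_1 are all 1, so H_0 = Z.
  H_1: rank ker ∂_1 − rank ∂_2 = (12 − 8) − 0 = 4, and there is no ∂_2, so H_1 = Z^4.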